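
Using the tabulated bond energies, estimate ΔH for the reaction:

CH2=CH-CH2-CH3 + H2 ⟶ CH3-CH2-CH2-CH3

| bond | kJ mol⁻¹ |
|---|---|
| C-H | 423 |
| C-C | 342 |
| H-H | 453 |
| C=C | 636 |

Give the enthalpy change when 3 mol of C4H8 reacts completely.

ΔH = −297 kJ

Bonds broken (reactants):
  C-C: 2 × 342 = 684
  C-H: 8 × 423 = 3384
  C=C: 1 × 636 = 636
  H-H: 1 × 453 = 453
  Σ(broken) = 5157 kJ
Bonds formed (products):
  C-C: 3 × 342 = 1026
  C-H: 10 × 423 = 4230
  Σ(formed) = 5256 kJ
ΔH = Σ(broken) − Σ(formed) = 5157 − 5256 = −99 kJ
For 3× the reaction as written: 3 × (−99) = −297 kJ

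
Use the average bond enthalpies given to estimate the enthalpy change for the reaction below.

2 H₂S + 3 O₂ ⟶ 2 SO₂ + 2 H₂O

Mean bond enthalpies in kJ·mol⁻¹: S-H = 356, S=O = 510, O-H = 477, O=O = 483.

ΔH ≈ −1075 kJ

Bonds broken (reactants):
  O=O: 3 × 483 = 1449
  S-H: 4 × 356 = 1424
  Σ(broken) = 2873 kJ
Bonds formed (products):
  O-H: 4 × 477 = 1908
  S=O: 4 × 510 = 2040
  Σ(formed) = 3948 kJ
ΔH = Σ(broken) − Σ(formed) = 2873 − 3948 = −1075 kJ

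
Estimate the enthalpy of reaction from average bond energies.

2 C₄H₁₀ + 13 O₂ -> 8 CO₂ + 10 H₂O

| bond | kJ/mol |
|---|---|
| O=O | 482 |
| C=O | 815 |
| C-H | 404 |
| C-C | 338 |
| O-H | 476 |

Bonds broken (reactants):
  C-C: 6 × 338 = 2028
  C-H: 20 × 404 = 8080
  O=O: 13 × 482 = 6266
  Σ(broken) = 16374 kJ
Bonds formed (products):
  C=O: 16 × 815 = 13040
  O-H: 20 × 476 = 9520
  Σ(formed) = 22560 kJ
ΔH = Σ(broken) − Σ(formed) = 16374 − 22560 = −6186 kJ

ΔH ≈ −6186 kJ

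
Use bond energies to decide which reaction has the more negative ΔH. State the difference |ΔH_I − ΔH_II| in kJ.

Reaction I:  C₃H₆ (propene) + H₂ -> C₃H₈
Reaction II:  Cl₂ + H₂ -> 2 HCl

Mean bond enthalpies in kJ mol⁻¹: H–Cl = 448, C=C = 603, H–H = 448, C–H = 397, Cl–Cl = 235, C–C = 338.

Reaction II, by 132 kJ

Reaction I:
  Bonds broken (reactants):
    C–C: 1 × 338 = 338
    C–H: 6 × 397 = 2382
    C=C: 1 × 603 = 603
    H–H: 1 × 448 = 448
    Σ(broken) = 3771 kJ
  Bonds formed (products):
    C–C: 2 × 338 = 676
    C–H: 8 × 397 = 3176
    Σ(formed) = 3852 kJ
  ΔH_I = 3771 − 3852 = −81 kJ
Reaction II:
  Bonds broken (reactants):
    Cl–Cl: 1 × 235 = 235
    H–H: 1 × 448 = 448
    Σ(broken) = 683 kJ
  Bonds formed (products):
    H–Cl: 2 × 448 = 896
    Σ(formed) = 896 kJ
  ΔH_II = 683 − 896 = −213 kJ
ΔH_I − ΔH_II = +132 kJ, so reaction II has the more negative ΔH; |ΔH_I − ΔH_II| = 132 kJ.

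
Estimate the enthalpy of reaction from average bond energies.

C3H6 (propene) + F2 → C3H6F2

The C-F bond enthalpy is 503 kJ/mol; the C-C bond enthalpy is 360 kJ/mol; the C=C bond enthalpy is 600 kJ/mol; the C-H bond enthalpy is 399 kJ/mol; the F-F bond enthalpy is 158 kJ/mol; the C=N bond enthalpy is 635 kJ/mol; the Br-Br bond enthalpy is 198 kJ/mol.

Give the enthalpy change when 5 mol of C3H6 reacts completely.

ΔH = −3040 kJ

Bonds broken (reactants):
  C-C: 1 × 360 = 360
  C-H: 6 × 399 = 2394
  C=C: 1 × 600 = 600
  F-F: 1 × 158 = 158
  Σ(broken) = 3512 kJ
Bonds formed (products):
  C-C: 2 × 360 = 720
  C-F: 2 × 503 = 1006
  C-H: 6 × 399 = 2394
  Σ(formed) = 4120 kJ
ΔH = Σ(broken) − Σ(formed) = 3512 − 4120 = −608 kJ
For 5× the reaction as written: 5 × (−608) = −3040 kJ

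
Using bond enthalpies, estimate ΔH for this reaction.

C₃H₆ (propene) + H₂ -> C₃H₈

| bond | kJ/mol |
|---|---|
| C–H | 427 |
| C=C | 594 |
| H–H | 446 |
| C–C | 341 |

ΔH ≈ −155 kJ

Bonds broken (reactants):
  C–C: 1 × 341 = 341
  C–H: 6 × 427 = 2562
  C=C: 1 × 594 = 594
  H–H: 1 × 446 = 446
  Σ(broken) = 3943 kJ
Bonds formed (products):
  C–C: 2 × 341 = 682
  C–H: 8 × 427 = 3416
  Σ(formed) = 4098 kJ
ΔH = Σ(broken) − Σ(formed) = 3943 − 4098 = −155 kJ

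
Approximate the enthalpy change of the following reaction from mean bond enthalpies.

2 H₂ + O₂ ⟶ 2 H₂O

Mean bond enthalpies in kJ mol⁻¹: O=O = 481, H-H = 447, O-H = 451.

Bonds broken (reactants):
  H-H: 2 × 447 = 894
  O=O: 1 × 481 = 481
  Σ(broken) = 1375 kJ
Bonds formed (products):
  O-H: 4 × 451 = 1804
  Σ(formed) = 1804 kJ
ΔH = Σ(broken) − Σ(formed) = 1375 − 1804 = −429 kJ

ΔH ≈ −429 kJ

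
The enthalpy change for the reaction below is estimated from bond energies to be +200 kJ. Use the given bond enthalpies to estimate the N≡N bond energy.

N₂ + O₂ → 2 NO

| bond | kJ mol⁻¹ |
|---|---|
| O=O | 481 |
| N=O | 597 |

Let D be the N≡N bond energy.
Σ(broken) = 1×D + 1×481 = 481 + D
Σ(formed) = 2×597 = 1194
ΔH = Σ(broken) − Σ(formed) = (481 + D) − (1194) = −713 + D
Setting this equal to +200 kJ gives D = 913 kJ/mol.

D(N≡N) ≈ 913 kJ/mol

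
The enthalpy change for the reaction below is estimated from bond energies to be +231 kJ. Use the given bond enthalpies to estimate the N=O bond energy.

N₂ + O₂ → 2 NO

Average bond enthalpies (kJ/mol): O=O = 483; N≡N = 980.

D(N=O) ≈ 616 kJ/mol

Let D be the N=O bond energy.
Σ(broken) = 1×980 + 1×483 = 1463
Σ(formed) = 2×D = 2D
ΔH = Σ(broken) − Σ(formed) = (1463) − (2D) = +1463 − 2D
Setting this equal to +231 kJ gives 2D = 1232, so D = 616 kJ/mol.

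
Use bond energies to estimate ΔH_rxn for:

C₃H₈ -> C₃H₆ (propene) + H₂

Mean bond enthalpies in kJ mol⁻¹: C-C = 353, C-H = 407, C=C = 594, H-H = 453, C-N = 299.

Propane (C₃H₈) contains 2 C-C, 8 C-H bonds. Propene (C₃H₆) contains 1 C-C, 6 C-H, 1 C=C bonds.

ΔH ≈ +120 kJ

Bonds broken (reactants):
  C-C: 2 × 353 = 706
  C-H: 8 × 407 = 3256
  Σ(broken) = 3962 kJ
Bonds formed (products):
  C-C: 1 × 353 = 353
  C-H: 6 × 407 = 2442
  C=C: 1 × 594 = 594
  H-H: 1 × 453 = 453
  Σ(formed) = 3842 kJ
ΔH = Σ(broken) − Σ(formed) = 3962 − 3842 = +120 kJ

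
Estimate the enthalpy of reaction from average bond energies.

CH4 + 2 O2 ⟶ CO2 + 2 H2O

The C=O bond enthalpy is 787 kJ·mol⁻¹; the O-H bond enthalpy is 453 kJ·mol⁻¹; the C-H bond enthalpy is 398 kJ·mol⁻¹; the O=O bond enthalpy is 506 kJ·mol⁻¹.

Bonds broken (reactants):
  C-H: 4 × 398 = 1592
  O=O: 2 × 506 = 1012
  Σ(broken) = 2604 kJ
Bonds formed (products):
  C=O: 2 × 787 = 1574
  O-H: 4 × 453 = 1812
  Σ(formed) = 3386 kJ
ΔH = Σ(broken) − Σ(formed) = 2604 − 3386 = −782 kJ

ΔH ≈ −782 kJ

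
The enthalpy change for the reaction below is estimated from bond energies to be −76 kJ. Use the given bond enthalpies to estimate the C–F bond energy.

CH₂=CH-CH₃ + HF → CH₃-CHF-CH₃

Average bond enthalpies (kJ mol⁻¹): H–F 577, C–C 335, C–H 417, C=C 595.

Let D be the C–F bond energy.
Σ(broken) = 1×335 + 6×417 + 1×595 + 1×577 = 4009
Σ(formed) = 2×335 + 1×D + 7×417 = 3589 + D
ΔH = Σ(broken) − Σ(formed) = (4009) − (3589 + D) = +420 − D
Setting this equal to −76 kJ gives D = 496 kJ/mol.

D(C–F) ≈ 496 kJ/mol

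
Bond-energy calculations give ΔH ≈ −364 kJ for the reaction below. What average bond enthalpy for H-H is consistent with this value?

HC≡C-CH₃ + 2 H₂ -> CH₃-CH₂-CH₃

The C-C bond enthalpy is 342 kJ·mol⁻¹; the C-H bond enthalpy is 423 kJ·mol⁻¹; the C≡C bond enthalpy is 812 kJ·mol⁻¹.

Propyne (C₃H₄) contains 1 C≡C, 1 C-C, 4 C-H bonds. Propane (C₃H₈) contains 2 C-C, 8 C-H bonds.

Let D be the H-H bond energy.
Σ(broken) = 1×812 + 1×342 + 4×423 + 2×D = 2846 + 2D
Σ(formed) = 2×342 + 8×423 = 4068
ΔH = Σ(broken) − Σ(formed) = (2846 + 2D) − (4068) = −1222 + 2D
Setting this equal to −364 kJ gives 2D = 858, so D = 429 kJ/mol.

D(H-H) ≈ 429 kJ/mol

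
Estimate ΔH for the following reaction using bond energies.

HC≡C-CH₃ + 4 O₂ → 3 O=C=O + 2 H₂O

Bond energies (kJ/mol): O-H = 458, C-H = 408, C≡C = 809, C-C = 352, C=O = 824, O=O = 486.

ΔH ≈ −2039 kJ

Bonds broken (reactants):
  C≡C: 1 × 809 = 809
  C-C: 1 × 352 = 352
  C-H: 4 × 408 = 1632
  O=O: 4 × 486 = 1944
  Σ(broken) = 4737 kJ
Bonds formed (products):
  C=O: 6 × 824 = 4944
  O-H: 4 × 458 = 1832
  Σ(formed) = 6776 kJ
ΔH = Σ(broken) − Σ(formed) = 4737 − 6776 = −2039 kJ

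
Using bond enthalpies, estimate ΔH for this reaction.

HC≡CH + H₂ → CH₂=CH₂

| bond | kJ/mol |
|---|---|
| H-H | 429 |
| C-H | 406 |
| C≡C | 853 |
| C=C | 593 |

ΔH ≈ −123 kJ

Bonds broken (reactants):
  C≡C: 1 × 853 = 853
  C-H: 2 × 406 = 812
  H-H: 1 × 429 = 429
  Σ(broken) = 2094 kJ
Bonds formed (products):
  C-H: 4 × 406 = 1624
  C=C: 1 × 593 = 593
  Σ(formed) = 2217 kJ
ΔH = Σ(broken) − Σ(formed) = 2094 − 2217 = −123 kJ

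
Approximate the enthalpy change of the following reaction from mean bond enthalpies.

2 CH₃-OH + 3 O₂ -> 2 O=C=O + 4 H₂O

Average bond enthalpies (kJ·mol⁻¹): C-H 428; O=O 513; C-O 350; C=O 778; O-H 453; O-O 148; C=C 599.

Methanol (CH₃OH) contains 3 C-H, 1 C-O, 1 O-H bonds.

Bonds broken (reactants):
  C-H: 6 × 428 = 2568
  C-O: 2 × 350 = 700
  O-H: 2 × 453 = 906
  O=O: 3 × 513 = 1539
  Σ(broken) = 5713 kJ
Bonds formed (products):
  C=O: 4 × 778 = 3112
  O-H: 8 × 453 = 3624
  Σ(formed) = 6736 kJ
ΔH = Σ(broken) − Σ(formed) = 5713 − 6736 = −1023 kJ

ΔH ≈ −1023 kJ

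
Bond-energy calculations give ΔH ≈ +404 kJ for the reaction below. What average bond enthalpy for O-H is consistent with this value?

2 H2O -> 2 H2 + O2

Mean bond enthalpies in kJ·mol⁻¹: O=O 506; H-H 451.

D(O-H) ≈ 453 kJ/mol

Let D be the O-H bond energy.
Σ(broken) = 4×D = 4D
Σ(formed) = 2×451 + 1×506 = 1408
ΔH = Σ(broken) − Σ(formed) = (4D) − (1408) = −1408 + 4D
Setting this equal to +404 kJ gives 4D = 1812, so D = 453 kJ/mol.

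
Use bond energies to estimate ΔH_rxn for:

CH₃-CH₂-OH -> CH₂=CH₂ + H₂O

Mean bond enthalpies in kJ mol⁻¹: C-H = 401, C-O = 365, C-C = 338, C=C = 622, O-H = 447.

ΔH ≈ +35 kJ

Bonds broken (reactants):
  C-C: 1 × 338 = 338
  C-H: 5 × 401 = 2005
  C-O: 1 × 365 = 365
  O-H: 1 × 447 = 447
  Σ(broken) = 3155 kJ
Bonds formed (products):
  C-H: 4 × 401 = 1604
  C=C: 1 × 622 = 622
  O-H: 2 × 447 = 894
  Σ(formed) = 3120 kJ
ΔH = Σ(broken) − Σ(formed) = 3155 − 3120 = +35 kJ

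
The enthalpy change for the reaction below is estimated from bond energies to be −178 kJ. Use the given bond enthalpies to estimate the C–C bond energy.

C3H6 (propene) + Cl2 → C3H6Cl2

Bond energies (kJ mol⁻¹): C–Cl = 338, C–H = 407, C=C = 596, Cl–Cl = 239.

D(C–C) ≈ 337 kJ/mol

Let D be the C–C bond energy.
Σ(broken) = 1×D + 6×407 + 1×596 + 1×239 = 3277 + D
Σ(formed) = 2×D + 2×338 + 6×407 = 3118 + 2D
ΔH = Σ(broken) − Σ(formed) = (3277 + D) − (3118 + 2D) = +159 − D
Setting this equal to −178 kJ gives D = 337 kJ/mol.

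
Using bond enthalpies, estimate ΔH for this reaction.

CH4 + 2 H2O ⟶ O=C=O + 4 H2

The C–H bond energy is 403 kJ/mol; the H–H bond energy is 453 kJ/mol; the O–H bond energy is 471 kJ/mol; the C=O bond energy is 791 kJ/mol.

Bonds broken (reactants):
  C–H: 4 × 403 = 1612
  O–H: 4 × 471 = 1884
  Σ(broken) = 3496 kJ
Bonds formed (products):
  C=O: 2 × 791 = 1582
  H–H: 4 × 453 = 1812
  Σ(formed) = 3394 kJ
ΔH = Σ(broken) − Σ(formed) = 3496 − 3394 = +102 kJ

ΔH ≈ +102 kJ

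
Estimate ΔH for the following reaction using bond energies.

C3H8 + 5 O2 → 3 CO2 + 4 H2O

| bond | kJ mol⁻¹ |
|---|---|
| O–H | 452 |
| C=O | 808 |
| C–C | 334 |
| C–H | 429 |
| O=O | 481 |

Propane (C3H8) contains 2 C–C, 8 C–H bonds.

ΔH ≈ −1959 kJ

Bonds broken (reactants):
  C–C: 2 × 334 = 668
  C–H: 8 × 429 = 3432
  O=O: 5 × 481 = 2405
  Σ(broken) = 6505 kJ
Bonds formed (products):
  C=O: 6 × 808 = 4848
  O–H: 8 × 452 = 3616
  Σ(formed) = 8464 kJ
ΔH = Σ(broken) − Σ(formed) = 6505 − 8464 = −1959 kJ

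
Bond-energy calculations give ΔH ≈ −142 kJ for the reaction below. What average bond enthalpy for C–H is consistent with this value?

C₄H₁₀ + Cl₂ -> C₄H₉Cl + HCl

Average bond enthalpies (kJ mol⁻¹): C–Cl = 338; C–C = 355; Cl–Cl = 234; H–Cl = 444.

Let D be the C–H bond energy.
Σ(broken) = 3×355 + 10×D + 1×234 = 1299 + 10D
Σ(formed) = 3×355 + 1×338 + 9×D + 1×444 = 1847 + 9D
ΔH = Σ(broken) − Σ(formed) = (1299 + 10D) − (1847 + 9D) = −548 + D
Setting this equal to −142 kJ gives D = 406 kJ/mol.

D(C–H) ≈ 406 kJ/mol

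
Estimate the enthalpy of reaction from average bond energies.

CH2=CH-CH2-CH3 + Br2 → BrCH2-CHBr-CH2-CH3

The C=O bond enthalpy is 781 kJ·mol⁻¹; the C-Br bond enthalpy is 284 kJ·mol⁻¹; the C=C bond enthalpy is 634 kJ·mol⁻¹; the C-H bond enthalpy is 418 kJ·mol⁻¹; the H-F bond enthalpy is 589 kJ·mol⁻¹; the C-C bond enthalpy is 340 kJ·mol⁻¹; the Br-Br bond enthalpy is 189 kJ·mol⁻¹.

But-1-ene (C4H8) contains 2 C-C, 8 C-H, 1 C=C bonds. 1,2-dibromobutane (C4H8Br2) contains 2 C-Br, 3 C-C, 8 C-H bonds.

Bonds broken (reactants):
  Br-Br: 1 × 189 = 189
  C-C: 2 × 340 = 680
  C-H: 8 × 418 = 3344
  C=C: 1 × 634 = 634
  Σ(broken) = 4847 kJ
Bonds formed (products):
  C-Br: 2 × 284 = 568
  C-C: 3 × 340 = 1020
  C-H: 8 × 418 = 3344
  Σ(formed) = 4932 kJ
ΔH = Σ(broken) − Σ(formed) = 4847 − 4932 = −85 kJ

ΔH ≈ −85 kJ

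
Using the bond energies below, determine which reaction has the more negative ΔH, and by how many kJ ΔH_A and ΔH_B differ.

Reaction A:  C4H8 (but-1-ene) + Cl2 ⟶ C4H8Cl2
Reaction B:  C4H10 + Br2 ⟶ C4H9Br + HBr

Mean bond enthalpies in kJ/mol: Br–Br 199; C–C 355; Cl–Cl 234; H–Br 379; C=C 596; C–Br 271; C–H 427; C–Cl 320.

Reaction A:
  Bonds broken (reactants):
    C–C: 2 × 355 = 710
    C–H: 8 × 427 = 3416
    C=C: 1 × 596 = 596
    Cl–Cl: 1 × 234 = 234
    Σ(broken) = 4956 kJ
  Bonds formed (products):
    C–C: 3 × 355 = 1065
    C–Cl: 2 × 320 = 640
    C–H: 8 × 427 = 3416
    Σ(formed) = 5121 kJ
  ΔH_A = 4956 − 5121 = −165 kJ
Reaction B:
  Bonds broken (reactants):
    Br–Br: 1 × 199 = 199
    C–C: 3 × 355 = 1065
    C–H: 10 × 427 = 4270
    Σ(broken) = 5534 kJ
  Bonds formed (products):
    C–Br: 1 × 271 = 271
    C–C: 3 × 355 = 1065
    C–H: 9 × 427 = 3843
    H–Br: 1 × 379 = 379
    Σ(formed) = 5558 kJ
  ΔH_B = 5534 − 5558 = −24 kJ
ΔH_A − ΔH_B = −141 kJ, so reaction A has the more negative ΔH; |ΔH_A − ΔH_B| = 141 kJ.

Reaction A, by 141 kJ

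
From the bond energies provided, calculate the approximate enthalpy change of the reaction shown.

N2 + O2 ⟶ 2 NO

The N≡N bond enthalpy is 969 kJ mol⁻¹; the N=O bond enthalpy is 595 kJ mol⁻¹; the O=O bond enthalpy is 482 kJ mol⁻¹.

ΔH ≈ +261 kJ

Bonds broken (reactants):
  N≡N: 1 × 969 = 969
  O=O: 1 × 482 = 482
  Σ(broken) = 1451 kJ
Bonds formed (products):
  N=O: 2 × 595 = 1190
  Σ(formed) = 1190 kJ
ΔH = Σ(broken) − Σ(formed) = 1451 − 1190 = +261 kJ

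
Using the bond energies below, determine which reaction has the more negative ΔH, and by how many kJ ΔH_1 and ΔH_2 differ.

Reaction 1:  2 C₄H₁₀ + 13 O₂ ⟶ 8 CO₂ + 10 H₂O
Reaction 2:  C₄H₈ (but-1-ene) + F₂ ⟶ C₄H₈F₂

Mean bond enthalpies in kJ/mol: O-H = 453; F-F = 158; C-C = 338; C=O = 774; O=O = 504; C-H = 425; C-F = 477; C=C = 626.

Reaction 1, by 3856 kJ

Reaction 1:
  Bonds broken (reactants):
    C-C: 6 × 338 = 2028
    C-H: 20 × 425 = 8500
    O=O: 13 × 504 = 6552
    Σ(broken) = 17080 kJ
  Bonds formed (products):
    C=O: 16 × 774 = 12384
    O-H: 20 × 453 = 9060
    Σ(formed) = 21444 kJ
  ΔH_1 = 17080 − 21444 = −4364 kJ
Reaction 2:
  Bonds broken (reactants):
    C-C: 2 × 338 = 676
    C-H: 8 × 425 = 3400
    C=C: 1 × 626 = 626
    F-F: 1 × 158 = 158
    Σ(broken) = 4860 kJ
  Bonds formed (products):
    C-C: 3 × 338 = 1014
    C-F: 2 × 477 = 954
    C-H: 8 × 425 = 3400
    Σ(formed) = 5368 kJ
  ΔH_2 = 4860 − 5368 = −508 kJ
ΔH_1 − ΔH_2 = −3856 kJ, so reaction 1 has the more negative ΔH; |ΔH_1 − ΔH_2| = 3856 kJ.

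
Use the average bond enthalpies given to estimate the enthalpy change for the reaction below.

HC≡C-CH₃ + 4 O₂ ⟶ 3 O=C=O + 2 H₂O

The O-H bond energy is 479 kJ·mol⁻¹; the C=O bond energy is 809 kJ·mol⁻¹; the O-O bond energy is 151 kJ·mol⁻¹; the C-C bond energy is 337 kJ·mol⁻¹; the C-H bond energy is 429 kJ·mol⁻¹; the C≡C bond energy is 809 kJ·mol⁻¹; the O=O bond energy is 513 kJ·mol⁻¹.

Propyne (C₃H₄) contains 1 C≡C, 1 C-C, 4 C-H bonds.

Bonds broken (reactants):
  C≡C: 1 × 809 = 809
  C-C: 1 × 337 = 337
  C-H: 4 × 429 = 1716
  O=O: 4 × 513 = 2052
  Σ(broken) = 4914 kJ
Bonds formed (products):
  C=O: 6 × 809 = 4854
  O-H: 4 × 479 = 1916
  Σ(formed) = 6770 kJ
ΔH = Σ(broken) − Σ(formed) = 4914 − 6770 = −1856 kJ

ΔH ≈ −1856 kJ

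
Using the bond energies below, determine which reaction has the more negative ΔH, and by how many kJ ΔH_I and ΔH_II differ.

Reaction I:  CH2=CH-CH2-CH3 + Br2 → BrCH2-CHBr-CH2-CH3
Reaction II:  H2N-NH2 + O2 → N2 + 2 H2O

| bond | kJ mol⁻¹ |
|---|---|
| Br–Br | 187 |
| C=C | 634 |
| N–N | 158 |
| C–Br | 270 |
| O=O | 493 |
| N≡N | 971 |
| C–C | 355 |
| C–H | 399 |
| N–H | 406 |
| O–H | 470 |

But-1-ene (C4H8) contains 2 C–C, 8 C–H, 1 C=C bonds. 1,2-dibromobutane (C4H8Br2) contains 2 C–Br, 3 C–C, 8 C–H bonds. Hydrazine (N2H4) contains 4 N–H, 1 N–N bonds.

Reaction II, by 502 kJ

Reaction I:
  Bonds broken (reactants):
    Br–Br: 1 × 187 = 187
    C–C: 2 × 355 = 710
    C–H: 8 × 399 = 3192
    C=C: 1 × 634 = 634
    Σ(broken) = 4723 kJ
  Bonds formed (products):
    C–Br: 2 × 270 = 540
    C–C: 3 × 355 = 1065
    C–H: 8 × 399 = 3192
    Σ(formed) = 4797 kJ
  ΔH_I = 4723 − 4797 = −74 kJ
Reaction II:
  Bonds broken (reactants):
    N–H: 4 × 406 = 1624
    N–N: 1 × 158 = 158
    O=O: 1 × 493 = 493
    Σ(broken) = 2275 kJ
  Bonds formed (products):
    N≡N: 1 × 971 = 971
    O–H: 4 × 470 = 1880
    Σ(formed) = 2851 kJ
  ΔH_II = 2275 − 2851 = −576 kJ
ΔH_I − ΔH_II = +502 kJ, so reaction II has the more negative ΔH; |ΔH_I − ΔH_II| = 502 kJ.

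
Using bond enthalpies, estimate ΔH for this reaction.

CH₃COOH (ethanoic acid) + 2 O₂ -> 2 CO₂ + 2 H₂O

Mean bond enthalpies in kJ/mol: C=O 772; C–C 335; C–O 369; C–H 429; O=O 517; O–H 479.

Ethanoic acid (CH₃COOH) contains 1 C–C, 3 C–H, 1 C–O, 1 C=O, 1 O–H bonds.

Bonds broken (reactants):
  C–C: 1 × 335 = 335
  C–H: 3 × 429 = 1287
  C–O: 1 × 369 = 369
  C=O: 1 × 772 = 772
  O–H: 1 × 479 = 479
  O=O: 2 × 517 = 1034
  Σ(broken) = 4276 kJ
Bonds formed (products):
  C=O: 4 × 772 = 3088
  O–H: 4 × 479 = 1916
  Σ(formed) = 5004 kJ
ΔH = Σ(broken) − Σ(formed) = 4276 − 5004 = −728 kJ

ΔH ≈ −728 kJ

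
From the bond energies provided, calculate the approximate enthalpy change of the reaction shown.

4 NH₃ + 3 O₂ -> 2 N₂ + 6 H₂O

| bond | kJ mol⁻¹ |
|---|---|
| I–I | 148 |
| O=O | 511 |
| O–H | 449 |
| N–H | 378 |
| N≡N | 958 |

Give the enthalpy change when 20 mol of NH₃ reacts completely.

ΔH = −6175 kJ

Bonds broken (reactants):
  N–H: 12 × 378 = 4536
  O=O: 3 × 511 = 1533
  Σ(broken) = 6069 kJ
Bonds formed (products):
  N≡N: 2 × 958 = 1916
  O–H: 12 × 449 = 5388
  Σ(formed) = 7304 kJ
ΔH = Σ(broken) − Σ(formed) = 6069 − 7304 = −1235 kJ
For 5× the reaction as written: 5 × (−1235) = −6175 kJ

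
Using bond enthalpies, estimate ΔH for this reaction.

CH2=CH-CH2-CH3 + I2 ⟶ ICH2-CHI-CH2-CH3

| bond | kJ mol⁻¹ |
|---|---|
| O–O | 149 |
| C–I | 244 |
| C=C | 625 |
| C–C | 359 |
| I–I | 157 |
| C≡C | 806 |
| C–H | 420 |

ΔH ≈ −65 kJ

Bonds broken (reactants):
  C–C: 2 × 359 = 718
  C–H: 8 × 420 = 3360
  C=C: 1 × 625 = 625
  I–I: 1 × 157 = 157
  Σ(broken) = 4860 kJ
Bonds formed (products):
  C–C: 3 × 359 = 1077
  C–H: 8 × 420 = 3360
  C–I: 2 × 244 = 488
  Σ(formed) = 4925 kJ
ΔH = Σ(broken) − Σ(formed) = 4860 − 4925 = −65 kJ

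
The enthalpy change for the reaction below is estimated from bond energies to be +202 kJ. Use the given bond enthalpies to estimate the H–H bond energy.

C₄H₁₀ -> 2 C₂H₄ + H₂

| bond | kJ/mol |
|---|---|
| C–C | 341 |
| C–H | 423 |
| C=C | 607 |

Let D be the H–H bond energy.
Σ(broken) = 3×341 + 10×423 = 5253
Σ(formed) = 8×423 + 2×607 + 1×D = 4598 + D
ΔH = Σ(broken) − Σ(formed) = (5253) − (4598 + D) = +655 − D
Setting this equal to +202 kJ gives D = 453 kJ/mol.

D(H–H) ≈ 453 kJ/mol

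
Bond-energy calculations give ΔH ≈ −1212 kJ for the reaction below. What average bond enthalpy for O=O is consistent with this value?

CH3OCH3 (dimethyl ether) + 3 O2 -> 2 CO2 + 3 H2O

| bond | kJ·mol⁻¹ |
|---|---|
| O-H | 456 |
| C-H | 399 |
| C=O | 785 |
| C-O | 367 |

Let D be the O=O bond energy.
Σ(broken) = 6×399 + 2×367 + 3×D = 3128 + 3D
Σ(formed) = 4×785 + 6×456 = 5876
ΔH = Σ(broken) − Σ(formed) = (3128 + 3D) − (5876) = −2748 + 3D
Setting this equal to −1212 kJ gives 3D = 1536, so D = 512 kJ/mol.

D(O=O) ≈ 512 kJ/mol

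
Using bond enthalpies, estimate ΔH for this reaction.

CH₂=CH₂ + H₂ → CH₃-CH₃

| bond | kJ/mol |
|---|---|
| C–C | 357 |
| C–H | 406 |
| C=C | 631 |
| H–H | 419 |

Bonds broken (reactants):
  C–H: 4 × 406 = 1624
  C=C: 1 × 631 = 631
  H–H: 1 × 419 = 419
  Σ(broken) = 2674 kJ
Bonds formed (products):
  C–C: 1 × 357 = 357
  C–H: 6 × 406 = 2436
  Σ(formed) = 2793 kJ
ΔH = Σ(broken) − Σ(formed) = 2674 − 2793 = −119 kJ

ΔH ≈ −119 kJ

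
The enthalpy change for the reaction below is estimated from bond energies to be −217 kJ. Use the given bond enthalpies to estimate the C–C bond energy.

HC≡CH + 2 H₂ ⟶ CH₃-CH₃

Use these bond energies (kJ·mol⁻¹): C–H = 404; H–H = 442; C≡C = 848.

D(C–C) ≈ 333 kJ/mol

Let D be the C–C bond energy.
Σ(broken) = 1×848 + 2×404 + 2×442 = 2540
Σ(formed) = 1×D + 6×404 = 2424 + D
ΔH = Σ(broken) − Σ(formed) = (2540) − (2424 + D) = +116 − D
Setting this equal to −217 kJ gives D = 333 kJ/mol.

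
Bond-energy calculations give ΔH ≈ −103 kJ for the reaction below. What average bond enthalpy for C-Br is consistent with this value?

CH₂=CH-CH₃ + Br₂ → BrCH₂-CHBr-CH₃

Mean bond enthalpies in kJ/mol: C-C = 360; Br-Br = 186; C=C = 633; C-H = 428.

Let D be the C-Br bond energy.
Σ(broken) = 1×186 + 1×360 + 6×428 + 1×633 = 3747
Σ(formed) = 2×D + 2×360 + 6×428 = 3288 + 2D
ΔH = Σ(broken) − Σ(formed) = (3747) − (3288 + 2D) = +459 − 2D
Setting this equal to −103 kJ gives 2D = 562, so D = 281 kJ/mol.

D(C-Br) ≈ 281 kJ/mol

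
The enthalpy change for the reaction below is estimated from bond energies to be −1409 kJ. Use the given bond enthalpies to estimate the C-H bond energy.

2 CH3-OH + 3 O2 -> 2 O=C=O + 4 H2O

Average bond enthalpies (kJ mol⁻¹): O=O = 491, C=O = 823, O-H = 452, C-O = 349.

D(C-H) ≈ 404 kJ/mol

Let D be the C-H bond energy.
Σ(broken) = 6×D + 2×349 + 2×452 + 3×491 = 3075 + 6D
Σ(formed) = 4×823 + 8×452 = 6908
ΔH = Σ(broken) − Σ(formed) = (3075 + 6D) − (6908) = −3833 + 6D
Setting this equal to −1409 kJ gives 6D = 2424, so D = 404 kJ/mol.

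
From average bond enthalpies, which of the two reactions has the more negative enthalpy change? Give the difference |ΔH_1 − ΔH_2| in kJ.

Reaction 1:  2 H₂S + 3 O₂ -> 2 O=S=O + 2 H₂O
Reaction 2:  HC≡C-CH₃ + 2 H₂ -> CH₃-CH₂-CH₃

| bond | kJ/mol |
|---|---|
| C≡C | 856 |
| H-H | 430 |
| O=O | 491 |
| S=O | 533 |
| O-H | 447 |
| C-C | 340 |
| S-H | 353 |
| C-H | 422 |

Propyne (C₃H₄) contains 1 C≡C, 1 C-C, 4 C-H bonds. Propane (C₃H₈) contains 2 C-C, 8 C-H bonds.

Reaction 1:
  Bonds broken (reactants):
    O=O: 3 × 491 = 1473
    S-H: 4 × 353 = 1412
    Σ(broken) = 2885 kJ
  Bonds formed (products):
    O-H: 4 × 447 = 1788
    S=O: 4 × 533 = 2132
    Σ(formed) = 3920 kJ
  ΔH_1 = 2885 − 3920 = −1035 kJ
Reaction 2:
  Bonds broken (reactants):
    C≡C: 1 × 856 = 856
    C-C: 1 × 340 = 340
    C-H: 4 × 422 = 1688
    H-H: 2 × 430 = 860
    Σ(broken) = 3744 kJ
  Bonds formed (products):
    C-C: 2 × 340 = 680
    C-H: 8 × 422 = 3376
    Σ(formed) = 4056 kJ
  ΔH_2 = 3744 − 4056 = −312 kJ
ΔH_1 − ΔH_2 = −723 kJ, so reaction 1 has the more negative ΔH; |ΔH_1 − ΔH_2| = 723 kJ.

Reaction 1, by 723 kJ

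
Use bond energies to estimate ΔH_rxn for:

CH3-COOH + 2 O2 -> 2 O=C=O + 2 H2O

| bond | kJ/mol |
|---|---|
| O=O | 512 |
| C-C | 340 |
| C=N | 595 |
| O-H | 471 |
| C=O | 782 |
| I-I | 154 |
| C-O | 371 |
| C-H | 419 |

ΔH ≈ −767 kJ

Bonds broken (reactants):
  C-C: 1 × 340 = 340
  C-H: 3 × 419 = 1257
  C-O: 1 × 371 = 371
  C=O: 1 × 782 = 782
  O-H: 1 × 471 = 471
  O=O: 2 × 512 = 1024
  Σ(broken) = 4245 kJ
Bonds formed (products):
  C=O: 4 × 782 = 3128
  O-H: 4 × 471 = 1884
  Σ(formed) = 5012 kJ
ΔH = Σ(broken) − Σ(formed) = 4245 − 5012 = −767 kJ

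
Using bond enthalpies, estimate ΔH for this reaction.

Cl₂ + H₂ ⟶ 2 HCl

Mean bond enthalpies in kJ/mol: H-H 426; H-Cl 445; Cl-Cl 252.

ΔH ≈ −212 kJ

Bonds broken (reactants):
  Cl-Cl: 1 × 252 = 252
  H-H: 1 × 426 = 426
  Σ(broken) = 678 kJ
Bonds formed (products):
  H-Cl: 2 × 445 = 890
  Σ(formed) = 890 kJ
ΔH = Σ(broken) − Σ(formed) = 678 − 890 = −212 kJ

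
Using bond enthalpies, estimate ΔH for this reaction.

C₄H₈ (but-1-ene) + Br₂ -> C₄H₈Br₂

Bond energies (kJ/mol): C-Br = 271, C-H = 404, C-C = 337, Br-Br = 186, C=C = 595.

Bonds broken (reactants):
  Br-Br: 1 × 186 = 186
  C-C: 2 × 337 = 674
  C-H: 8 × 404 = 3232
  C=C: 1 × 595 = 595
  Σ(broken) = 4687 kJ
Bonds formed (products):
  C-Br: 2 × 271 = 542
  C-C: 3 × 337 = 1011
  C-H: 8 × 404 = 3232
  Σ(formed) = 4785 kJ
ΔH = Σ(broken) − Σ(formed) = 4687 − 4785 = −98 kJ

ΔH ≈ −98 kJ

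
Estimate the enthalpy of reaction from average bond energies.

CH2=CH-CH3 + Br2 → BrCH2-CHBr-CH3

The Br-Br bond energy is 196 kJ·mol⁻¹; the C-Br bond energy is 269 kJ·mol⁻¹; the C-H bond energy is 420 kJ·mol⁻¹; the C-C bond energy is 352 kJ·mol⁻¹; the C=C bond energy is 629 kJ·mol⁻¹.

ΔH ≈ −65 kJ

Bonds broken (reactants):
  Br-Br: 1 × 196 = 196
  C-C: 1 × 352 = 352
  C-H: 6 × 420 = 2520
  C=C: 1 × 629 = 629
  Σ(broken) = 3697 kJ
Bonds formed (products):
  C-Br: 2 × 269 = 538
  C-C: 2 × 352 = 704
  C-H: 6 × 420 = 2520
  Σ(formed) = 3762 kJ
ΔH = Σ(broken) − Σ(formed) = 3697 − 3762 = −65 kJ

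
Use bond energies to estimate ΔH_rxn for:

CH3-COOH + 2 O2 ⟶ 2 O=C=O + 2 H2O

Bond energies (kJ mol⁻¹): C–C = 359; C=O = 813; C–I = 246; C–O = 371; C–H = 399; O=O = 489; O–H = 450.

Bonds broken (reactants):
  C–C: 1 × 359 = 359
  C–H: 3 × 399 = 1197
  C–O: 1 × 371 = 371
  C=O: 1 × 813 = 813
  O–H: 1 × 450 = 450
  O=O: 2 × 489 = 978
  Σ(broken) = 4168 kJ
Bonds formed (products):
  C=O: 4 × 813 = 3252
  O–H: 4 × 450 = 1800
  Σ(formed) = 5052 kJ
ΔH = Σ(broken) − Σ(formed) = 4168 − 5052 = −884 kJ

ΔH ≈ −884 kJ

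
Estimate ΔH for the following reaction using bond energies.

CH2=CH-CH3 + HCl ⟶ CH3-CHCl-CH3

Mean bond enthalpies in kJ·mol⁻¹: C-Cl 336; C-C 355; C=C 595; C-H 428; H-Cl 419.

ΔH ≈ −105 kJ

Bonds broken (reactants):
  C-C: 1 × 355 = 355
  C-H: 6 × 428 = 2568
  C=C: 1 × 595 = 595
  H-Cl: 1 × 419 = 419
  Σ(broken) = 3937 kJ
Bonds formed (products):
  C-C: 2 × 355 = 710
  C-Cl: 1 × 336 = 336
  C-H: 7 × 428 = 2996
  Σ(formed) = 4042 kJ
ΔH = Σ(broken) − Σ(formed) = 3937 − 4042 = −105 kJ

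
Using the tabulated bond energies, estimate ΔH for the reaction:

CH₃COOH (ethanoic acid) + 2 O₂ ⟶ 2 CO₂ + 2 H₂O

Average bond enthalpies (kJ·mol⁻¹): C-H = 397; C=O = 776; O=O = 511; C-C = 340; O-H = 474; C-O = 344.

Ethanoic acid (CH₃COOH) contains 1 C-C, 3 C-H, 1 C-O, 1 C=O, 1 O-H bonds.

Bonds broken (reactants):
  C-C: 1 × 340 = 340
  C-H: 3 × 397 = 1191
  C-O: 1 × 344 = 344
  C=O: 1 × 776 = 776
  O-H: 1 × 474 = 474
  O=O: 2 × 511 = 1022
  Σ(broken) = 4147 kJ
Bonds formed (products):
  C=O: 4 × 776 = 3104
  O-H: 4 × 474 = 1896
  Σ(formed) = 5000 kJ
ΔH = Σ(broken) − Σ(formed) = 4147 − 5000 = −853 kJ

ΔH ≈ −853 kJ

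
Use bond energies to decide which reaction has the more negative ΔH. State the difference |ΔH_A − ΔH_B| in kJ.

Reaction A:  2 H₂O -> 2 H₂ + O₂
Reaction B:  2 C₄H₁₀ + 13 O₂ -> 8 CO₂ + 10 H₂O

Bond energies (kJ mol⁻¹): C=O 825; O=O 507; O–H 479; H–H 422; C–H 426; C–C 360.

Reaction B, by 6074 kJ

Reaction A:
  Bonds broken (reactants):
    O–H: 4 × 479 = 1916
    Σ(broken) = 1916 kJ
  Bonds formed (products):
    H–H: 2 × 422 = 844
    O=O: 1 × 507 = 507
    Σ(formed) = 1351 kJ
  ΔH_A = 1916 − 1351 = +565 kJ
Reaction B:
  Bonds broken (reactants):
    C–C: 6 × 360 = 2160
    C–H: 20 × 426 = 8520
    O=O: 13 × 507 = 6591
    Σ(broken) = 17271 kJ
  Bonds formed (products):
    C=O: 16 × 825 = 13200
    O–H: 20 × 479 = 9580
    Σ(formed) = 22780 kJ
  ΔH_B = 17271 − 22780 = −5509 kJ
ΔH_A − ΔH_B = +6074 kJ, so reaction B has the more negative ΔH; |ΔH_A − ΔH_B| = 6074 kJ.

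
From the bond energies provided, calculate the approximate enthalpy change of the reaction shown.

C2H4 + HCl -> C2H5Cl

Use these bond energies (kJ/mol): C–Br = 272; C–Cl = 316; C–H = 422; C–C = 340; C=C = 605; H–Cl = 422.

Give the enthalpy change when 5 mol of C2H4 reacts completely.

ΔH = −255 kJ

Bonds broken (reactants):
  C–H: 4 × 422 = 1688
  C=C: 1 × 605 = 605
  H–Cl: 1 × 422 = 422
  Σ(broken) = 2715 kJ
Bonds formed (products):
  C–C: 1 × 340 = 340
  C–Cl: 1 × 316 = 316
  C–H: 5 × 422 = 2110
  Σ(formed) = 2766 kJ
ΔH = Σ(broken) − Σ(formed) = 2715 − 2766 = −51 kJ
For 5× the reaction as written: 5 × (−51) = −255 kJ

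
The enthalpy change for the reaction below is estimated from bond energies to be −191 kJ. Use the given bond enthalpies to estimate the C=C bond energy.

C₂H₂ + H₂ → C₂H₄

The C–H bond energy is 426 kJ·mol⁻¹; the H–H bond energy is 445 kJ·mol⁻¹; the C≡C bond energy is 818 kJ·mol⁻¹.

Let D be the C=C bond energy.
Σ(broken) = 1×818 + 2×426 + 1×445 = 2115
Σ(formed) = 4×426 + 1×D = 1704 + D
ΔH = Σ(broken) − Σ(formed) = (2115) − (1704 + D) = +411 − D
Setting this equal to −191 kJ gives D = 602 kJ/mol.

D(C=C) ≈ 602 kJ/mol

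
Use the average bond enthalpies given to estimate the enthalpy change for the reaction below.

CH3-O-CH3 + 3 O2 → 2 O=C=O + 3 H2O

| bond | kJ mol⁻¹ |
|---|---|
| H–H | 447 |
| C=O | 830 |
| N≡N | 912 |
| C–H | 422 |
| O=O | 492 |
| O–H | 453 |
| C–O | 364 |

Bonds broken (reactants):
  C–H: 6 × 422 = 2532
  C–O: 2 × 364 = 728
  O=O: 3 × 492 = 1476
  Σ(broken) = 4736 kJ
Bonds formed (products):
  C=O: 4 × 830 = 3320
  O–H: 6 × 453 = 2718
  Σ(formed) = 6038 kJ
ΔH = Σ(broken) − Σ(formed) = 4736 − 6038 = −1302 kJ

ΔH ≈ −1302 kJ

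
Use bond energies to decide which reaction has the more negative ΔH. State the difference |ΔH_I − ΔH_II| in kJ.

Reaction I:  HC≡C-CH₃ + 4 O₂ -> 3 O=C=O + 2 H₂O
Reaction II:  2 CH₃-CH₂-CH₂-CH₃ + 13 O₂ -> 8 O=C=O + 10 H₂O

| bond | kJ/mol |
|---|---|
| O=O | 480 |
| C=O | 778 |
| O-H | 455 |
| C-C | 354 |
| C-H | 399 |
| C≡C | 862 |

Reaction II, by 3448 kJ

Reaction I:
  Bonds broken (reactants):
    C≡C: 1 × 862 = 862
    C-C: 1 × 354 = 354
    C-H: 4 × 399 = 1596
    O=O: 4 × 480 = 1920
    Σ(broken) = 4732 kJ
  Bonds formed (products):
    C=O: 6 × 778 = 4668
    O-H: 4 × 455 = 1820
    Σ(formed) = 6488 kJ
  ΔH_I = 4732 − 6488 = −1756 kJ
Reaction II:
  Bonds broken (reactants):
    C-C: 6 × 354 = 2124
    C-H: 20 × 399 = 7980
    O=O: 13 × 480 = 6240
    Σ(broken) = 16344 kJ
  Bonds formed (products):
    C=O: 16 × 778 = 12448
    O-H: 20 × 455 = 9100
    Σ(formed) = 21548 kJ
  ΔH_II = 16344 − 21548 = −5204 kJ
ΔH_I − ΔH_II = +3448 kJ, so reaction II has the more negative ΔH; |ΔH_I − ΔH_II| = 3448 kJ.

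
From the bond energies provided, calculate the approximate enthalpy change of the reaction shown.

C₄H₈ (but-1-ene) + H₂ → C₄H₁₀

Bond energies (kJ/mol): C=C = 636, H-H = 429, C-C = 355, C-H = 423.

ΔH ≈ −136 kJ

Bonds broken (reactants):
  C-C: 2 × 355 = 710
  C-H: 8 × 423 = 3384
  C=C: 1 × 636 = 636
  H-H: 1 × 429 = 429
  Σ(broken) = 5159 kJ
Bonds formed (products):
  C-C: 3 × 355 = 1065
  C-H: 10 × 423 = 4230
  Σ(formed) = 5295 kJ
ΔH = Σ(broken) − Σ(formed) = 5159 − 5295 = −136 kJ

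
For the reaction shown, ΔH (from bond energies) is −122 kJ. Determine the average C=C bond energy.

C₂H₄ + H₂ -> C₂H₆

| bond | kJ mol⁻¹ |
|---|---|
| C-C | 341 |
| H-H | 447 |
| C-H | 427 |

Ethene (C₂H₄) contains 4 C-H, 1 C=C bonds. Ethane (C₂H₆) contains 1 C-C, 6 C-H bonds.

Let D be the C=C bond energy.
Σ(broken) = 4×427 + 1×D + 1×447 = 2155 + D
Σ(formed) = 1×341 + 6×427 = 2903
ΔH = Σ(broken) − Σ(formed) = (2155 + D) − (2903) = −748 + D
Setting this equal to −122 kJ gives D = 626 kJ/mol.

D(C=C) ≈ 626 kJ/mol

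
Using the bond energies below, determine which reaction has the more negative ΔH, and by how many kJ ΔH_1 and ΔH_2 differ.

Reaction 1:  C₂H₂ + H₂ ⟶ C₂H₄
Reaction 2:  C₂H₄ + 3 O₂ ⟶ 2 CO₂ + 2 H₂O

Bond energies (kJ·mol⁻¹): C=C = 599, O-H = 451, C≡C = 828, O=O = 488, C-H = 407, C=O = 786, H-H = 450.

Reaction 2, by 1122 kJ

Reaction 1:
  Bonds broken (reactants):
    C≡C: 1 × 828 = 828
    C-H: 2 × 407 = 814
    H-H: 1 × 450 = 450
    Σ(broken) = 2092 kJ
  Bonds formed (products):
    C-H: 4 × 407 = 1628
    C=C: 1 × 599 = 599
    Σ(formed) = 2227 kJ
  ΔH_1 = 2092 − 2227 = −135 kJ
Reaction 2:
  Bonds broken (reactants):
    C-H: 4 × 407 = 1628
    C=C: 1 × 599 = 599
    O=O: 3 × 488 = 1464
    Σ(broken) = 3691 kJ
  Bonds formed (products):
    C=O: 4 × 786 = 3144
    O-H: 4 × 451 = 1804
    Σ(formed) = 4948 kJ
  ΔH_2 = 3691 − 4948 = −1257 kJ
ΔH_1 − ΔH_2 = +1122 kJ, so reaction 2 has the more negative ΔH; |ΔH_1 − ΔH_2| = 1122 kJ.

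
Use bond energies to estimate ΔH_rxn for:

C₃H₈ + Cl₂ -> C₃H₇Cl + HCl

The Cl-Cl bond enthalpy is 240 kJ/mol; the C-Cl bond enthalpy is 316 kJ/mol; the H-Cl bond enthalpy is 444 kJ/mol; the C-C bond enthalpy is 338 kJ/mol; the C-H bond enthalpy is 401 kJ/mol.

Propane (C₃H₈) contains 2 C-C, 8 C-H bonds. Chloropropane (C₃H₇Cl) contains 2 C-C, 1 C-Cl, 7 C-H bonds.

Bonds broken (reactants):
  C-C: 2 × 338 = 676
  C-H: 8 × 401 = 3208
  Cl-Cl: 1 × 240 = 240
  Σ(broken) = 4124 kJ
Bonds formed (products):
  C-C: 2 × 338 = 676
  C-Cl: 1 × 316 = 316
  C-H: 7 × 401 = 2807
  H-Cl: 1 × 444 = 444
  Σ(formed) = 4243 kJ
ΔH = Σ(broken) − Σ(formed) = 4124 − 4243 = −119 kJ

ΔH ≈ −119 kJ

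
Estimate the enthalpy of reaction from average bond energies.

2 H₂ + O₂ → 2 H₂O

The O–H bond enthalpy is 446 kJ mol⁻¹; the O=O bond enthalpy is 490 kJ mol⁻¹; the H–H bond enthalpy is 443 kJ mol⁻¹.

Bonds broken (reactants):
  H–H: 2 × 443 = 886
  O=O: 1 × 490 = 490
  Σ(broken) = 1376 kJ
Bonds formed (products):
  O–H: 4 × 446 = 1784
  Σ(formed) = 1784 kJ
ΔH = Σ(broken) − Σ(formed) = 1376 − 1784 = −408 kJ

ΔH ≈ −408 kJ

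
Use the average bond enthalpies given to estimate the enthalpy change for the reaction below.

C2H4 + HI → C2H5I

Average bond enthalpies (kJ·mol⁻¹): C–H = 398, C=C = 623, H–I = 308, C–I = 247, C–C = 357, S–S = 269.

ΔH ≈ −71 kJ

Bonds broken (reactants):
  C–H: 4 × 398 = 1592
  C=C: 1 × 623 = 623
  H–I: 1 × 308 = 308
  Σ(broken) = 2523 kJ
Bonds formed (products):
  C–C: 1 × 357 = 357
  C–H: 5 × 398 = 1990
  C–I: 1 × 247 = 247
  Σ(formed) = 2594 kJ
ΔH = Σ(broken) − Σ(formed) = 2523 − 2594 = −71 kJ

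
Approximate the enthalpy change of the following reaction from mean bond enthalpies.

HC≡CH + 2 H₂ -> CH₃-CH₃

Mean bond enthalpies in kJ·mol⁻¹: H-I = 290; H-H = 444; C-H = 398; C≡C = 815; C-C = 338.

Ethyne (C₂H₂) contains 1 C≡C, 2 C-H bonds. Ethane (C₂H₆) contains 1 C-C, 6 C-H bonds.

Bonds broken (reactants):
  C≡C: 1 × 815 = 815
  C-H: 2 × 398 = 796
  H-H: 2 × 444 = 888
  Σ(broken) = 2499 kJ
Bonds formed (products):
  C-C: 1 × 338 = 338
  C-H: 6 × 398 = 2388
  Σ(formed) = 2726 kJ
ΔH = Σ(broken) − Σ(formed) = 2499 − 2726 = −227 kJ

ΔH ≈ −227 kJ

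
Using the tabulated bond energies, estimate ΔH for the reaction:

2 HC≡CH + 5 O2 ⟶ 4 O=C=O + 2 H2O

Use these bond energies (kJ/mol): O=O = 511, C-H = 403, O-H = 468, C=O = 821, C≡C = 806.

ΔH ≈ −2661 kJ

Bonds broken (reactants):
  C≡C: 2 × 806 = 1612
  C-H: 4 × 403 = 1612
  O=O: 5 × 511 = 2555
  Σ(broken) = 5779 kJ
Bonds formed (products):
  C=O: 8 × 821 = 6568
  O-H: 4 × 468 = 1872
  Σ(formed) = 8440 kJ
ΔH = Σ(broken) − Σ(formed) = 5779 − 8440 = −2661 kJ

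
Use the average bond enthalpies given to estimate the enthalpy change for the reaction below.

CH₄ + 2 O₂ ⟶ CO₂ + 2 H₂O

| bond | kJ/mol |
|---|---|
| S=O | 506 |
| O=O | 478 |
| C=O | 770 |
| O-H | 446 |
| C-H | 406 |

ΔH ≈ −744 kJ

Bonds broken (reactants):
  C-H: 4 × 406 = 1624
  O=O: 2 × 478 = 956
  Σ(broken) = 2580 kJ
Bonds formed (products):
  C=O: 2 × 770 = 1540
  O-H: 4 × 446 = 1784
  Σ(formed) = 3324 kJ
ΔH = Σ(broken) − Σ(formed) = 2580 − 3324 = −744 kJ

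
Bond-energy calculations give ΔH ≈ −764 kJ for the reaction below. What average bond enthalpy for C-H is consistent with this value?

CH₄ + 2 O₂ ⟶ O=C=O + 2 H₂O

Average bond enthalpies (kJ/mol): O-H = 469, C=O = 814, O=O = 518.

Let D be the C-H bond energy.
Σ(broken) = 4×D + 2×518 = 1036 + 4D
Σ(formed) = 2×814 + 4×469 = 3504
ΔH = Σ(broken) − Σ(formed) = (1036 + 4D) − (3504) = −2468 + 4D
Setting this equal to −764 kJ gives 4D = 1704, so D = 426 kJ/mol.

D(C-H) ≈ 426 kJ/mol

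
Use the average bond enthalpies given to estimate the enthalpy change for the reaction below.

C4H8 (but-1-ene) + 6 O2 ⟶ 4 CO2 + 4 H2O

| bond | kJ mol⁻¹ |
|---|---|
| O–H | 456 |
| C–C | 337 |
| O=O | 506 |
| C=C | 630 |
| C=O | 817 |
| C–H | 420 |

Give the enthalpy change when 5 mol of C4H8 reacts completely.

Bonds broken (reactants):
  C–C: 2 × 337 = 674
  C–H: 8 × 420 = 3360
  C=C: 1 × 630 = 630
  O=O: 6 × 506 = 3036
  Σ(broken) = 7700 kJ
Bonds formed (products):
  C=O: 8 × 817 = 6536
  O–H: 8 × 456 = 3648
  Σ(formed) = 10184 kJ
ΔH = Σ(broken) − Σ(formed) = 7700 − 10184 = −2484 kJ
For 5× the reaction as written: 5 × (−2484) = −12420 kJ

ΔH = −12420 kJ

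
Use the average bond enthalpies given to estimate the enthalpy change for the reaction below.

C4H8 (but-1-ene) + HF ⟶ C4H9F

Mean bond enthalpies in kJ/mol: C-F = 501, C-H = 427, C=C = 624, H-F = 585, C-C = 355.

Bonds broken (reactants):
  C-C: 2 × 355 = 710
  C-H: 8 × 427 = 3416
  C=C: 1 × 624 = 624
  H-F: 1 × 585 = 585
  Σ(broken) = 5335 kJ
Bonds formed (products):
  C-C: 3 × 355 = 1065
  C-F: 1 × 501 = 501
  C-H: 9 × 427 = 3843
  Σ(formed) = 5409 kJ
ΔH = Σ(broken) − Σ(formed) = 5335 − 5409 = −74 kJ

ΔH ≈ −74 kJ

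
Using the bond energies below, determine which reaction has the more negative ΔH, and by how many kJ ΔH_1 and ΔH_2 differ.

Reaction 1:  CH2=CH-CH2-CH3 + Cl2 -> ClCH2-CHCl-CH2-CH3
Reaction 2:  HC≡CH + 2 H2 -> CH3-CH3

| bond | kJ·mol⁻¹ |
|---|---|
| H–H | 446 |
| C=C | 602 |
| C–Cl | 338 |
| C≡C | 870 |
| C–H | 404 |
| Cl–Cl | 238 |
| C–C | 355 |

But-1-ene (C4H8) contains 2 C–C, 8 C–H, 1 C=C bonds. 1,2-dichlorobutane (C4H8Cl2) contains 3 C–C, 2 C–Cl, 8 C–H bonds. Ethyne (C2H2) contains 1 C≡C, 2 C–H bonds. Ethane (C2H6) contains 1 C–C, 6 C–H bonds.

Reaction 1:
  Bonds broken (reactants):
    C–C: 2 × 355 = 710
    C–H: 8 × 404 = 3232
    C=C: 1 × 602 = 602
    Cl–Cl: 1 × 238 = 238
    Σ(broken) = 4782 kJ
  Bonds formed (products):
    C–C: 3 × 355 = 1065
    C–Cl: 2 × 338 = 676
    C–H: 8 × 404 = 3232
    Σ(formed) = 4973 kJ
  ΔH_1 = 4782 − 4973 = −191 kJ
Reaction 2:
  Bonds broken (reactants):
    C≡C: 1 × 870 = 870
    C–H: 2 × 404 = 808
    H–H: 2 × 446 = 892
    Σ(broken) = 2570 kJ
  Bonds formed (products):
    C–C: 1 × 355 = 355
    C–H: 6 × 404 = 2424
    Σ(formed) = 2779 kJ
  ΔH_2 = 2570 − 2779 = −209 kJ
ΔH_1 − ΔH_2 = +18 kJ, so reaction 2 has the more negative ΔH; |ΔH_1 − ΔH_2| = 18 kJ.

Reaction 2, by 18 kJ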